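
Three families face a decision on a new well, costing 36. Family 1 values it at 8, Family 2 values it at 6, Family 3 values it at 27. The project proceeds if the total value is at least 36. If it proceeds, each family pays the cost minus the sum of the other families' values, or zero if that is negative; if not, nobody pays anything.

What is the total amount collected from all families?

Total value 41 ≥ cost 36, so it is built.
Family 1: others sum to 33; max(0, 36 - 33) = 3.
Family 2: others sum to 35; max(0, 36 - 35) = 1.
Family 3: others sum to 14; max(0, 36 - 14) = 22.
Total collected = 3 + 1 + 22 = 26.

26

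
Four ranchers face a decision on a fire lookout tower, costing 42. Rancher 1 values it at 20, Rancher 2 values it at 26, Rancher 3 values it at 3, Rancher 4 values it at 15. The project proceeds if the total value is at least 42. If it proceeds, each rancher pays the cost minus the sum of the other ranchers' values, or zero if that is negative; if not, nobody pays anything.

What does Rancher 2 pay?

4

Total value 64 ≥ cost 42, so the project is built.
The other ranchers' values sum to 38.
Cost minus that sum is 42 - 38 = 4.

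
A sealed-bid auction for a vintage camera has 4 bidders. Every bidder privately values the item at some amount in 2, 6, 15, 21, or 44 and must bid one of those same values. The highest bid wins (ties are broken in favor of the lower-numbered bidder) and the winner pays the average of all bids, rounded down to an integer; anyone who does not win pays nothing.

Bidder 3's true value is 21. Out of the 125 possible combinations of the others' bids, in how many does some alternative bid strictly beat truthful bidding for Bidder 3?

Others bid (2, 2, 2): truth gives 15; bid 6 gives 18 > 15. Violating.
Others bid (2, 2, 6): truth gives 14; bid 6 gives 17 > 14. Violating.
Others bid (2, 2, 15): truth gives 11; bid 15 gives 13 > 11. Violating.
Others bid (2, 6, 2): truth gives 14; bid 15 gives 15 > 14. Violating.
Others bid (2, 2, 21): truth gives 10; no alternative beats it.
Others bid (2, 2, 44): truth gives 0; no alternative beats it.
(Checking all 125 profiles: 24 have a profitable deviation, 101 do not.)

24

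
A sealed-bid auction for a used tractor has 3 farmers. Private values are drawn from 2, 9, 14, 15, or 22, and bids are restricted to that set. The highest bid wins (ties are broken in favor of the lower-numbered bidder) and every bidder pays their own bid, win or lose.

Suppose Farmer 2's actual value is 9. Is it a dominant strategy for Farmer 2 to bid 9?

No

Consider the case where Farmer 1 bids 2 and Farmer 3 bids 14.
Truthful bid 9: loses but pays 9, utility -9.
Bid 2 instead: loses but pays 2, utility -2.
Since -2 > -9, bidding 2 is strictly better here, so truthful bidding is not dominant.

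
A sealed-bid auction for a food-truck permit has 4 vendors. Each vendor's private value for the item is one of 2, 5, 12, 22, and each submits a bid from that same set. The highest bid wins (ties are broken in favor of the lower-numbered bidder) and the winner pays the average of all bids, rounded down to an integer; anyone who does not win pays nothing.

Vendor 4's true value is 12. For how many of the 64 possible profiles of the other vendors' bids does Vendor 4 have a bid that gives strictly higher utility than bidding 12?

13

Others bid (2, 2, 2): truth gives 8; bid 5 gives 10 > 8. Violating.
Others bid (2, 2, 12): truth gives 0; bid 22 gives 3 > 0. Violating.
Others bid (2, 5, 12): truth gives 0; bid 22 gives 2 > 0. Violating.
Others bid (2, 12, 2): truth gives 0; bid 22 gives 3 > 0. Violating.
Others bid (2, 2, 5): truth gives 7; no alternative beats it.
Others bid (2, 2, 22): truth gives 0; no alternative beats it.
(Checking all 64 profiles: 13 have a profitable deviation, 51 do not.)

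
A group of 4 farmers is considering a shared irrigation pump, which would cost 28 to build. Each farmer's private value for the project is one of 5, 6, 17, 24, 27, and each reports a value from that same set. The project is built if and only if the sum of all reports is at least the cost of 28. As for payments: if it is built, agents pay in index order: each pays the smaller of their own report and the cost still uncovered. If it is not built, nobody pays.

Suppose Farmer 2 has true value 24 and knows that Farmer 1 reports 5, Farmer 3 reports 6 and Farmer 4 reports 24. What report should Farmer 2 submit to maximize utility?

Report 5: project built, pays 5, utility 24 - 5 = 19.
Report 6: project built, pays 6, utility 24 - 6 = 18.
Report 17: project built, pays 17, utility 24 - 17 = 7.
Report 24: project built, pays 23, utility 24 - 23 = 1.
Report 27: project built, pays 23, utility 24 - 23 = 1.
The best choice is 5 with utility 19.

5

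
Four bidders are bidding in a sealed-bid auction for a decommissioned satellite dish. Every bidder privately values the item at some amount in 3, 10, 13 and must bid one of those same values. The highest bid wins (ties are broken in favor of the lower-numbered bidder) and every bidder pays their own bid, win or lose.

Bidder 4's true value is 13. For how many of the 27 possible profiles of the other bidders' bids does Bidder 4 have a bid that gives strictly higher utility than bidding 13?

20

Others bid (3, 3, 3): truth gives 0; bid 10 gives 3 > 0. Violating.
Others bid (3, 3, 13): truth gives -13; bid 3 gives -3 > -13. Violating.
Others bid (3, 10, 13): truth gives -13; bid 3 gives -3 > -13. Violating.
Others bid (3, 13, 3): truth gives -13; bid 3 gives -3 > -13. Violating.
Others bid (3, 3, 10): truth gives 0; no alternative beats it.
Others bid (3, 10, 3): truth gives 0; no alternative beats it.
(Checking all 27 profiles: 20 have a profitable deviation, 7 do not.)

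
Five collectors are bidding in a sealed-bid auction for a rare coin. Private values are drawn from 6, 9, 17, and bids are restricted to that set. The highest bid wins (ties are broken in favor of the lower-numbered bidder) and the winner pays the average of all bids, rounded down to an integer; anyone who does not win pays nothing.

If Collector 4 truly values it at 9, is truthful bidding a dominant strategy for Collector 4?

Consider the case where Collector 1 bids 6, Collector 2 bids 6, Collector 3 bids 9 and Collector 5 bids 6.
Truthful bid 9: loses, pays 0, utility 0.
Bid 17 instead: wins, pays 8, utility 9 - 8 = 1.
Since 1 > 0, bidding 17 is strictly better here, so truthful bidding is not dominant.

No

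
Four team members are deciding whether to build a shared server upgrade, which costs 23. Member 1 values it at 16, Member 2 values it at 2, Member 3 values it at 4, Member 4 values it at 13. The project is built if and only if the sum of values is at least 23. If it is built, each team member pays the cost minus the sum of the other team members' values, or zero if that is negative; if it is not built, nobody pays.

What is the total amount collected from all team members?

Total value 35 ≥ cost 23, so it is built.
Member 1: others sum to 19; max(0, 23 - 19) = 4.
Member 2: others sum to 33; max(0, 23 - 33) = 0.
Member 3: others sum to 31; max(0, 23 - 31) = 0.
Member 4: others sum to 22; max(0, 23 - 22) = 1.
Total collected = 4 + 0 + 0 + 1 = 5.

5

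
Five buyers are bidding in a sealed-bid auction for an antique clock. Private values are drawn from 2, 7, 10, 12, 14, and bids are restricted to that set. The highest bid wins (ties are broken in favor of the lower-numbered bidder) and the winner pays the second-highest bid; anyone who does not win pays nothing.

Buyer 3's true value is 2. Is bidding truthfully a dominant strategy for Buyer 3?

Yes

Check each profile of the others' bids and compare truth against every alternative bid.
Others bid (2, 2, 2, 7): truth gives 0, best alternative gives -5.
Others bid (2, 2, 7, 2): truth gives 0, best alternative gives -5.
Others bid (2, 2, 7, 7): truth gives 0, best alternative gives -5.
Others bid (2, 2, 2, 2): truth gives 0, best alternative gives 0.
Others bid (2, 2, 2, 10): truth gives 0, best alternative gives 0.
Others bid (2, 2, 2, 12): truth gives 0, best alternative gives 0.
(Remaining 619 profiles checked similarly; truth is weakly best in each.)
In every case the truthful bid is at least as good as any alternative, so it is a dominant strategy.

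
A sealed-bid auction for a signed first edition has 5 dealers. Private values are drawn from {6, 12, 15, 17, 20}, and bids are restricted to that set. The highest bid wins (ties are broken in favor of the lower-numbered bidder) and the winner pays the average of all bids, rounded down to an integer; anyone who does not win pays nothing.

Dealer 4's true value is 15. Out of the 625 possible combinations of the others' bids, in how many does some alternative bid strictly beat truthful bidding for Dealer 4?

Others bid (6, 6, 6, 12): truth gives 6; bid 12 gives 7 > 6. Violating.
Others bid (6, 6, 6, 17): truth gives 0; bid 17 gives 5 > 0. Violating.
Others bid (6, 6, 6, 20): truth gives 0; bid 20 gives 4 > 0. Violating.
Others bid (6, 6, 12, 17): truth gives 0; bid 17 gives 4 > 0. Violating.
Others bid (6, 6, 6, 6): truth gives 8; no alternative beats it.
Others bid (6, 6, 6, 15): truth gives 6; no alternative beats it.
(Checking all 625 profiles: 177 have a profitable deviation, 448 do not.)

177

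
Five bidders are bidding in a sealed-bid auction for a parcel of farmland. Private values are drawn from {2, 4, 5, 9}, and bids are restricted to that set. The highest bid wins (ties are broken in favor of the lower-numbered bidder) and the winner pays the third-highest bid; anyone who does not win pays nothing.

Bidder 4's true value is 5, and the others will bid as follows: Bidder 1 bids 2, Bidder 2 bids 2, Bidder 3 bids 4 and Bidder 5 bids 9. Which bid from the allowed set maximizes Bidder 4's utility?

9

Bid 2: loses, pays 0, utility 0.
Bid 4: loses, pays 0, utility 0.
Bid 5: loses, pays 0, utility 0.
Bid 9: wins, pays 4, utility 5 - 4 = 1.
The best choice is 9 with utility 1.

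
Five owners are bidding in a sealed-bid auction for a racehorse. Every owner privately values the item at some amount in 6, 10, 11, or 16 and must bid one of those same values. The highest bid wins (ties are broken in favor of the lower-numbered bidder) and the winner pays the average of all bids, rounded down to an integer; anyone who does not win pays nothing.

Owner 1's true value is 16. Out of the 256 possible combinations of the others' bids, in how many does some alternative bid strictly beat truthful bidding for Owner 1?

81

Others bid (6, 6, 6, 6): truth gives 8; bid 6 gives 10 > 8. Violating.
Others bid (6, 6, 6, 10): truth gives 8; bid 10 gives 9 > 8. Violating.
Others bid (6, 6, 6, 11): truth gives 7; bid 11 gives 8 > 7. Violating.
Others bid (6, 6, 10, 6): truth gives 8; bid 10 gives 9 > 8. Violating.
Others bid (6, 6, 6, 16): truth gives 6; no alternative beats it.
Others bid (6, 6, 10, 16): truth gives 6; no alternative beats it.
(Checking all 256 profiles: 81 have a profitable deviation, 175 do not.)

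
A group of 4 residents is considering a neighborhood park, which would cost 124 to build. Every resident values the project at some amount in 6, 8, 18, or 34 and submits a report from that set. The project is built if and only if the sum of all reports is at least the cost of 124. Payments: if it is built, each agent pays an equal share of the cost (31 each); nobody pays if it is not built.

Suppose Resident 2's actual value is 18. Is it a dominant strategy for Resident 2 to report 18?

Check each profile of the others' reports and compare truth against every alternative report.
Others report (6, 6, 6): truth gives 0, best alternative gives 0.
Others report (6, 6, 8): truth gives 0, best alternative gives 0.
Others report (6, 6, 18): truth gives 0, best alternative gives 0.
Others report (6, 6, 34): truth gives 0, best alternative gives 0.
Others report (6, 8, 6): truth gives 0, best alternative gives 0.
Others report (6, 8, 8): truth gives 0, best alternative gives 0.
(Remaining 58 profiles checked similarly; truth is weakly best in each.)
In every case the truthful report is at least as good as any alternative, so it is a dominant strategy.

Yes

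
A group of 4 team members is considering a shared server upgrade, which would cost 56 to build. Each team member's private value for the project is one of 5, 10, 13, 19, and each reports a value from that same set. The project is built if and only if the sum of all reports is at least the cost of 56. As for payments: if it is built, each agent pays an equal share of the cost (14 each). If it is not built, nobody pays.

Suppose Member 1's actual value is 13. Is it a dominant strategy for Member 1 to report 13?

No

Consider the case where Member 2 reports 5, Member 3 reports 19 and Member 4 reports 19.
Truthful report 13: project built, pays 14, utility 13 - 14 = -1.
Report 5 instead: project not built, utility 0.
Since 0 > -1, reporting 5 is strictly better here, so truthful reporting is not dominant.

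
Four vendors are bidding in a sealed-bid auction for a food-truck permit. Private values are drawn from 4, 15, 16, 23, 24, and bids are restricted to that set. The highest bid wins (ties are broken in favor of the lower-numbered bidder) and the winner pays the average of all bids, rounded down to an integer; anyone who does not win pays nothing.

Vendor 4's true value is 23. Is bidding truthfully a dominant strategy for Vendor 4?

No

Consider the case where Vendor 1 bids 4, Vendor 2 bids 4 and Vendor 3 bids 4.
Truthful bid 23: wins, pays 8, utility 23 - 8 = 15.
Bid 15 instead: wins, pays 6, utility 23 - 6 = 17.
Since 17 > 15, bidding 15 is strictly better here, so truthful bidding is not dominant.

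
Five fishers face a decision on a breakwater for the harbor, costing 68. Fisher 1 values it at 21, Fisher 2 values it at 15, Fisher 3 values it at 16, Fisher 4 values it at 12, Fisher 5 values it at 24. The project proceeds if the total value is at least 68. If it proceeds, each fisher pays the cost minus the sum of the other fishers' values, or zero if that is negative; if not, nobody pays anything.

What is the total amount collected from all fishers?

Total value 88 ≥ cost 68, so it is built.
Fisher 1: others sum to 67; max(0, 68 - 67) = 1.
Fisher 2: others sum to 73; max(0, 68 - 73) = 0.
Fisher 3: others sum to 72; max(0, 68 - 72) = 0.
Fisher 4: others sum to 76; max(0, 68 - 76) = 0.
Fisher 5: others sum to 64; max(0, 68 - 64) = 4.
Total collected = 1 + 0 + 0 + 0 + 4 = 5.

5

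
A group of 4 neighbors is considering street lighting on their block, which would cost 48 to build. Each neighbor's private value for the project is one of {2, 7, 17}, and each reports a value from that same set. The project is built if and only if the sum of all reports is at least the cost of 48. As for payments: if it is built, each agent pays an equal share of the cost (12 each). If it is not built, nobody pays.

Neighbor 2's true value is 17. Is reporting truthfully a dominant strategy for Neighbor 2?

Yes

Check each profile of the others' reports and compare truth against every alternative report.
Others report (2, 17, 17): truth gives 5, best alternative gives 0.
Others report (7, 7, 17): truth gives 5, best alternative gives 0.
Others report (7, 17, 7): truth gives 5, best alternative gives 0.
Others report (17, 2, 17): truth gives 5, best alternative gives 0.
Others report (17, 7, 7): truth gives 5, best alternative gives 0.
Others report (17, 17, 2): truth gives 5, best alternative gives 0.
(Remaining 21 profiles checked similarly; truth is weakly best in each.)
In every case the truthful report is at least as good as any alternative, so it is a dominant strategy.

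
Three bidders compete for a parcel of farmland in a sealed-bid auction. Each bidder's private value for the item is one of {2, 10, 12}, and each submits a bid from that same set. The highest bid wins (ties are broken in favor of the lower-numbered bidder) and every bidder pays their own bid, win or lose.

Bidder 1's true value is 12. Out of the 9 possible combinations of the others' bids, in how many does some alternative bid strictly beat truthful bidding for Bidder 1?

4

Others bid (2, 2): truth gives 0; bid 2 gives 10 > 0. Violating.
Others bid (2, 10): truth gives 0; bid 10 gives 2 > 0. Violating.
Others bid (10, 2): truth gives 0; bid 10 gives 2 > 0. Violating.
Others bid (10, 10): truth gives 0; bid 10 gives 2 > 0. Violating.
Others bid (2, 12): truth gives 0; no alternative beats it.
Others bid (10, 12): truth gives 0; no alternative beats it.
(Checking all 9 profiles: 4 have a profitable deviation, 5 do not.)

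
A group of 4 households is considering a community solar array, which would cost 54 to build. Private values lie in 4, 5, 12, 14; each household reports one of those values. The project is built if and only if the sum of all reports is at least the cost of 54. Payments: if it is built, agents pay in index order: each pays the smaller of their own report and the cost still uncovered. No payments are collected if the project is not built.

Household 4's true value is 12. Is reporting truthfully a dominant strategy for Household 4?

Yes

Check each profile of the others' reports and compare truth against every alternative report.
Others report (4, 4, 4): truth gives 0, best alternative gives 0.
Others report (4, 4, 5): truth gives 0, best alternative gives 0.
Others report (4, 4, 12): truth gives 0, best alternative gives 0.
Others report (4, 4, 14): truth gives 0, best alternative gives 0.
Others report (4, 5, 4): truth gives 0, best alternative gives 0.
Others report (4, 5, 5): truth gives 0, best alternative gives 0.
(Remaining 58 profiles checked similarly; truth is weakly best in each.)
In every case the truthful report is at least as good as any alternative, so it is a dominant strategy.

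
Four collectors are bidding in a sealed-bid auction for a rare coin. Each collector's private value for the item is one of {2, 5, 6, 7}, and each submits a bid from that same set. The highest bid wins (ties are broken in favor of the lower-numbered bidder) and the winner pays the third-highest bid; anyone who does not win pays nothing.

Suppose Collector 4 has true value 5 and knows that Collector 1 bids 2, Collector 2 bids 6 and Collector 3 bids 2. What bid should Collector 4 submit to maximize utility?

Bid 2: loses, pays 0, utility 0.
Bid 5: loses, pays 0, utility 0.
Bid 6: loses, pays 0, utility 0.
Bid 7: wins, pays 2, utility 5 - 2 = 3.
The best choice is 7 with utility 3.

7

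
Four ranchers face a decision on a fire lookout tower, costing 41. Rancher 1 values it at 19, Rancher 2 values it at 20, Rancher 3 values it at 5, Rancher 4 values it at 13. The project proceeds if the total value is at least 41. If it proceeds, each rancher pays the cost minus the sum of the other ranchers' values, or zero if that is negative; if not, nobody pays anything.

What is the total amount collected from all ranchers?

7

Total value 57 ≥ cost 41, so it is built.
Rancher 1: others sum to 38; max(0, 41 - 38) = 3.
Rancher 2: others sum to 37; max(0, 41 - 37) = 4.
Rancher 3: others sum to 52; max(0, 41 - 52) = 0.
Rancher 4: others sum to 44; max(0, 41 - 44) = 0.
Total collected = 3 + 4 + 0 + 0 = 7.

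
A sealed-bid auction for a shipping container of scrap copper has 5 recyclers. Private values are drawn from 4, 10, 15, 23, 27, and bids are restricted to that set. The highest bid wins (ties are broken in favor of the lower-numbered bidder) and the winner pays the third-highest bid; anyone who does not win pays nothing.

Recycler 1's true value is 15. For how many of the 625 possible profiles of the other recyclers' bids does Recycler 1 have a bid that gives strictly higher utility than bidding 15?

Others bid (4, 4, 4, 23): truth gives 0; bid 23 gives 11 > 0. Violating.
Others bid (4, 4, 4, 27): truth gives 0; bid 27 gives 11 > 0. Violating.
Others bid (4, 4, 10, 23): truth gives 0; bid 23 gives 5 > 0. Violating.
Others bid (4, 4, 10, 27): truth gives 0; bid 27 gives 5 > 0. Violating.
Others bid (4, 4, 4, 4): truth gives 11; no alternative beats it.
Others bid (4, 4, 4, 10): truth gives 11; no alternative beats it.
(Checking all 625 profiles: 64 have a profitable deviation, 561 do not.)

64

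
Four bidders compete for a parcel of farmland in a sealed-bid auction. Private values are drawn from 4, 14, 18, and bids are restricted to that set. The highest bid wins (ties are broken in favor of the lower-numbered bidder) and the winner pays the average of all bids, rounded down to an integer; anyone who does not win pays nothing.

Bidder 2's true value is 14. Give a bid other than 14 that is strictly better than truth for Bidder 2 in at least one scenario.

Suppose Bidder 1 bids 4, Bidder 3 bids 4 and Bidder 4 bids 18.
Bid 14: loses, pays 0, utility 0.
Bid 18: wins, pays 11, utility 14 - 11 = 3.
So bidding 18 beats truth here (3 > 0).

18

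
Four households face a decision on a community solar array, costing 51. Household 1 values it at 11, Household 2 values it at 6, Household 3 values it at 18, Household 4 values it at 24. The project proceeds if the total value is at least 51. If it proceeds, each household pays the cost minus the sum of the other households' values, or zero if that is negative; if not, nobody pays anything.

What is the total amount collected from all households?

Total value 59 ≥ cost 51, so it is built.
Household 1: others sum to 48; max(0, 51 - 48) = 3.
Household 2: others sum to 53; max(0, 51 - 53) = 0.
Household 3: others sum to 41; max(0, 51 - 41) = 10.
Household 4: others sum to 35; max(0, 51 - 35) = 16.
Total collected = 3 + 0 + 10 + 16 = 29.

29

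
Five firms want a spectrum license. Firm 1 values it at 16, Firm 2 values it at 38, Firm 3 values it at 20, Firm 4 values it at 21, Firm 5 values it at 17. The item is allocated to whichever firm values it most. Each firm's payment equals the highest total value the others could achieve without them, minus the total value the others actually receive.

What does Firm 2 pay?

21

Firm 2 has the highest value and receives the item.
Without Firm 2, the item would go to the next-highest value, 21, so the others could achieve 21.
With Firm 2 present and winning, the others receive nothing, so their total is 0.
Payment = 21 - 0 = 21.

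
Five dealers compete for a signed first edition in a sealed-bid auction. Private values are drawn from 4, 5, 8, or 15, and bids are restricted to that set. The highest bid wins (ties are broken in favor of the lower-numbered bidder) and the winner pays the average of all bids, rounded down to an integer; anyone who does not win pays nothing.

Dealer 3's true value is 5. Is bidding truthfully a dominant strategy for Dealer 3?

Yes

Check each profile of the others' bids and compare truth against every alternative bid.
Others bid (4, 4, 4, 5): truth gives 1, best alternative gives 0.
Others bid (4, 4, 5, 4): truth gives 1, best alternative gives 0.
Others bid (4, 4, 5, 5): truth gives 1, best alternative gives 0.
Others bid (4, 4, 4, 4): truth gives 1, best alternative gives 1.
Others bid (4, 4, 4, 8): truth gives 0, best alternative gives 0.
Others bid (4, 4, 4, 15): truth gives 0, best alternative gives 0.
(Remaining 250 profiles checked similarly; truth is weakly best in each.)
In every case the truthful bid is at least as good as any alternative, so it is a dominant strategy.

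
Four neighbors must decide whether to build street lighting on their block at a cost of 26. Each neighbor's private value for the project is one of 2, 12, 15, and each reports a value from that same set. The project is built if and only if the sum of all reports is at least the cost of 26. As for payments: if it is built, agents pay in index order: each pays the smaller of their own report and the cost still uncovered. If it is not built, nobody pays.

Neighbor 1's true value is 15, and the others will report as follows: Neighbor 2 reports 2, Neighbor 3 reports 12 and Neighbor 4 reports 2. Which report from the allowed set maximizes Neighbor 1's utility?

12

Report 2: project not built, utility 0.
Report 12: project built, pays 12, utility 15 - 12 = 3.
Report 15: project built, pays 15, utility 15 - 15 = 0.
The best choice is 12 with utility 3.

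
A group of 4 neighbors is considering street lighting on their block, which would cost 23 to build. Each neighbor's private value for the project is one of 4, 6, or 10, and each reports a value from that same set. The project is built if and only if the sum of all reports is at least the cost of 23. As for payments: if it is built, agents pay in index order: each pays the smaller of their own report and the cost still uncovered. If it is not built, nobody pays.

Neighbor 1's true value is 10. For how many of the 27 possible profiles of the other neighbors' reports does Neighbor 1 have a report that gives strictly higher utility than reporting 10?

20

Others report (4, 4, 10): truth gives 0; report 6 gives 4 > 0. Violating.
Others report (4, 6, 10): truth gives 0; report 4 gives 6 > 0. Violating.
Others report (4, 10, 4): truth gives 0; report 6 gives 4 > 0. Violating.
Others report (4, 10, 6): truth gives 0; report 4 gives 6 > 0. Violating.
Others report (4, 4, 4): truth gives 0; no alternative beats it.
Others report (4, 4, 6): truth gives 0; no alternative beats it.
(Checking all 27 profiles: 20 have a profitable deviation, 7 do not.)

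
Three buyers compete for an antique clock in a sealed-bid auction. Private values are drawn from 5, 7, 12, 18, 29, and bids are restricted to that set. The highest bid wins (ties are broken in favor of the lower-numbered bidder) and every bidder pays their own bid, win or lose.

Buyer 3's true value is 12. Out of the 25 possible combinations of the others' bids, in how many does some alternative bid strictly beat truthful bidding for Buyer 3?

22

Others bid (5, 5): truth gives 0; bid 7 gives 5 > 0. Violating.
Others bid (5, 12): truth gives -12; bid 5 gives -5 > -12. Violating.
Others bid (5, 18): truth gives -12; bid 5 gives -5 > -12. Violating.
Others bid (5, 29): truth gives -12; bid 5 gives -5 > -12. Violating.
Others bid (5, 7): truth gives 0; no alternative beats it.
Others bid (7, 5): truth gives 0; no alternative beats it.
(Checking all 25 profiles: 22 have a profitable deviation, 3 do not.)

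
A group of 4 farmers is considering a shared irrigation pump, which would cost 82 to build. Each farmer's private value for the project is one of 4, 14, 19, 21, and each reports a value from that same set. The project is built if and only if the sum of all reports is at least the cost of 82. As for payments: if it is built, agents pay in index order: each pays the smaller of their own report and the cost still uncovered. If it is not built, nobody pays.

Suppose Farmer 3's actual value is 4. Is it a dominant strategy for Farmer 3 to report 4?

Check each profile of the others' reports and compare truth against every alternative report.
Others report (4, 4, 4): truth gives 0, best alternative gives 0.
Others report (4, 4, 14): truth gives 0, best alternative gives 0.
Others report (4, 4, 19): truth gives 0, best alternative gives 0.
Others report (4, 4, 21): truth gives 0, best alternative gives 0.
Others report (4, 14, 4): truth gives 0, best alternative gives 0.
Others report (4, 14, 14): truth gives 0, best alternative gives 0.
(Remaining 58 profiles checked similarly; truth is weakly best in each.)
In every case the truthful report is at least as good as any alternative, so it is a dominant strategy.

Yes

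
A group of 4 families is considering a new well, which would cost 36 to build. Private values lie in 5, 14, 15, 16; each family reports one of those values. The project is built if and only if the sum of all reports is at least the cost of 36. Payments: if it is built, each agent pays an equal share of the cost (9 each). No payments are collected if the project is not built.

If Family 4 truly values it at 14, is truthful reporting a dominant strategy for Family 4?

Check each profile of the others' reports and compare truth against every alternative report.
Others report (5, 5, 14): truth gives 5, best alternative gives 5.
Others report (5, 5, 15): truth gives 5, best alternative gives 5.
Others report (5, 5, 16): truth gives 5, best alternative gives 5.
Others report (5, 14, 5): truth gives 5, best alternative gives 5.
Others report (5, 14, 14): truth gives 5, best alternative gives 5.
Others report (5, 14, 15): truth gives 5, best alternative gives 5.
(Remaining 58 profiles checked similarly; truth is weakly best in each.)
In every case the truthful report is at least as good as any alternative, so it is a dominant strategy.

Yes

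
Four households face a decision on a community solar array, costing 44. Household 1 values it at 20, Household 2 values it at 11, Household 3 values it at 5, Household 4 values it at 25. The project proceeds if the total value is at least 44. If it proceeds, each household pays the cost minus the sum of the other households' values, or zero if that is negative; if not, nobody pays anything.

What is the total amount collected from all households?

11

Total value 61 ≥ cost 44, so it is built.
Household 1: others sum to 41; max(0, 44 - 41) = 3.
Household 2: others sum to 50; max(0, 44 - 50) = 0.
Household 3: others sum to 56; max(0, 44 - 56) = 0.
Household 4: others sum to 36; max(0, 44 - 36) = 8.
Total collected = 3 + 0 + 0 + 8 = 11.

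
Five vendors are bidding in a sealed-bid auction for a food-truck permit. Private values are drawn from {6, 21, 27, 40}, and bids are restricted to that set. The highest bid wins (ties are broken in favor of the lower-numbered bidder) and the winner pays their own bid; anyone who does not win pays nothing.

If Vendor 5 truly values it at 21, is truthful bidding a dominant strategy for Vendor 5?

Check each profile of the others' bids and compare truth against every alternative bid.
Others bid (6, 6, 6, 6): truth gives 0, best alternative gives 0.
Others bid (6, 6, 6, 21): truth gives 0, best alternative gives 0.
Others bid (6, 6, 6, 27): truth gives 0, best alternative gives 0.
Others bid (6, 6, 6, 40): truth gives 0, best alternative gives 0.
Others bid (6, 6, 21, 6): truth gives 0, best alternative gives 0.
Others bid (6, 6, 21, 21): truth gives 0, best alternative gives 0.
(Remaining 250 profiles checked similarly; truth is weakly best in each.)
In every case the truthful bid is at least as good as any alternative, so it is a dominant strategy.

Yes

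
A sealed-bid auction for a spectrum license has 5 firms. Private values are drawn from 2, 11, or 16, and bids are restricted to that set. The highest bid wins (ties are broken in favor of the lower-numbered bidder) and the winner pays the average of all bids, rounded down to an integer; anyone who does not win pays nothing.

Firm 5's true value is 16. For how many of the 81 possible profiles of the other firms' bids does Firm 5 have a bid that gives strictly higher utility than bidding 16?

Others bid (2, 2, 2, 2): truth gives 12; bid 11 gives 13 > 12. Violating.
Others bid (2, 2, 2, 11): truth gives 10; no alternative beats it.
Others bid (2, 2, 2, 16): truth gives 0; no alternative beats it.
(Checking all 81 profiles: 1 has a profitable deviation, 80 do not.)

1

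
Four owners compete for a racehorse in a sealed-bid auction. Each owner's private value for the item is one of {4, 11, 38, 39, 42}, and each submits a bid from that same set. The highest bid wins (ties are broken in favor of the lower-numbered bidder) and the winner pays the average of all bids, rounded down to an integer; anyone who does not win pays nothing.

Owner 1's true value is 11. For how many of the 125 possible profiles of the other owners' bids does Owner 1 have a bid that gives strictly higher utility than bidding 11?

1

Others bid (4, 4, 4): truth gives 6; bid 4 gives 7 > 6. Violating.
Others bid (4, 4, 11): truth gives 4; no alternative beats it.
Others bid (4, 4, 38): truth gives 0; no alternative beats it.
(Checking all 125 profiles: 1 has a profitable deviation, 124 do not.)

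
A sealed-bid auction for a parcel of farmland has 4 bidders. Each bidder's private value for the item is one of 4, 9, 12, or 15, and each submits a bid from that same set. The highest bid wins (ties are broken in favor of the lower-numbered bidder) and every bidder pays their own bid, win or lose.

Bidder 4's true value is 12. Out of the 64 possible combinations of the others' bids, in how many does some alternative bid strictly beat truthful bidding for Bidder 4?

57

Others bid (4, 4, 4): truth gives 0; bid 9 gives 3 > 0. Violating.
Others bid (4, 4, 12): truth gives -12; bid 15 gives -3 > -12. Violating.
Others bid (4, 4, 15): truth gives -12; bid 4 gives -4 > -12. Violating.
Others bid (4, 9, 12): truth gives -12; bid 15 gives -3 > -12. Violating.
Others bid (4, 4, 9): truth gives 0; no alternative beats it.
Others bid (4, 9, 4): truth gives 0; no alternative beats it.
(Checking all 64 profiles: 57 have a profitable deviation, 7 do not.)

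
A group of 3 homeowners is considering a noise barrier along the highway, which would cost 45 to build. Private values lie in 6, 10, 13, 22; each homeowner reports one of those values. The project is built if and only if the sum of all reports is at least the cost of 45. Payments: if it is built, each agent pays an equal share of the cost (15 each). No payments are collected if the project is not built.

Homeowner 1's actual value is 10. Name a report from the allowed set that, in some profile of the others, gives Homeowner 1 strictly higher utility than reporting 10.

6

Suppose Homeowner 2 reports 13 and Homeowner 3 reports 22.
Report 10: project built, pays 15, utility 10 - 15 = -5.
Report 6: project not built, utility 0.
So reporting 6 beats truth here (0 > -5).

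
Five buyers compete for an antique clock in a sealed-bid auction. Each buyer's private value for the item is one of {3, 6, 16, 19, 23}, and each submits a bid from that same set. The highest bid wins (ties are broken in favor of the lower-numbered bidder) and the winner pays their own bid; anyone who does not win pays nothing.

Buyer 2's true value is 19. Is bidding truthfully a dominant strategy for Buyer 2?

Consider the case where Buyer 1 bids 3, Buyer 3 bids 3, Buyer 4 bids 3 and Buyer 5 bids 3.
Truthful bid 19: wins, pays 19, utility 19 - 19 = 0.
Bid 6 instead: wins, pays 6, utility 19 - 6 = 13.
Since 13 > 0, bidding 6 is strictly better here, so truthful bidding is not dominant.

No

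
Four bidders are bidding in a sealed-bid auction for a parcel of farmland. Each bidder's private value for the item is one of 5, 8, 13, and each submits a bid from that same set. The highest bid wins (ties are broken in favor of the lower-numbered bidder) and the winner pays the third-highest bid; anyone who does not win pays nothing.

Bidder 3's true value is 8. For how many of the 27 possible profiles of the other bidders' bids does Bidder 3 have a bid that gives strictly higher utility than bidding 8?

3

Others bid (5, 5, 13): truth gives 0; bid 13 gives 3 > 0. Violating.
Others bid (5, 8, 5): truth gives 0; bid 13 gives 3 > 0. Violating.
Others bid (8, 5, 5): truth gives 0; bid 13 gives 3 > 0. Violating.
Others bid (5, 5, 5): truth gives 3; no alternative beats it.
Others bid (5, 5, 8): truth gives 3; no alternative beats it.
(Checking all 27 profiles: 3 have a profitable deviation, 24 do not.)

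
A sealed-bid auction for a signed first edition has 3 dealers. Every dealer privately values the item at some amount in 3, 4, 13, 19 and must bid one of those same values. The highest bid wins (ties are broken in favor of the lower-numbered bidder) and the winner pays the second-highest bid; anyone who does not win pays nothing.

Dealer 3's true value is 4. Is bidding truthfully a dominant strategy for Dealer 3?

Yes

Check each profile of the others' bids and compare truth against every alternative bid.
Others bid (3, 3): truth gives 1, best alternative gives 1.
Others bid (3, 4): truth gives 0, best alternative gives 0.
Others bid (3, 13): truth gives 0, best alternative gives 0.
Others bid (3, 19): truth gives 0, best alternative gives 0.
Others bid (4, 3): truth gives 0, best alternative gives 0.
Others bid (4, 4): truth gives 0, best alternative gives 0.
(Remaining 10 profiles checked similarly; truth is weakly best in each.)
In every case the truthful bid is at least as good as any alternative, so it is a dominant strategy.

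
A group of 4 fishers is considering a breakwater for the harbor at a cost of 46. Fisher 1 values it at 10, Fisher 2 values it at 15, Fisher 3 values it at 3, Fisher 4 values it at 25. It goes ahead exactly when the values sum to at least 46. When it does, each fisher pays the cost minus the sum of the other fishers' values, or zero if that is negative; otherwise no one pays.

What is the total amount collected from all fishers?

Total value 53 ≥ cost 46, so it is built.
Fisher 1: others sum to 43; max(0, 46 - 43) = 3.
Fisher 2: others sum to 38; max(0, 46 - 38) = 8.
Fisher 3: others sum to 50; max(0, 46 - 50) = 0.
Fisher 4: others sum to 28; max(0, 46 - 28) = 18.
Total collected = 3 + 8 + 0 + 18 = 29.

29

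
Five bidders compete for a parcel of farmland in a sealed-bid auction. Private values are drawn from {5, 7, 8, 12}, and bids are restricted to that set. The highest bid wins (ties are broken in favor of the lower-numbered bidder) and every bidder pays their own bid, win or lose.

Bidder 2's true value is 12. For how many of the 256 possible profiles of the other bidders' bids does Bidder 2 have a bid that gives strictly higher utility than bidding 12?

118

Others bid (5, 5, 5, 5): truth gives 0; bid 7 gives 5 > 0. Violating.
Others bid (5, 5, 5, 7): truth gives 0; bid 7 gives 5 > 0. Violating.
Others bid (5, 5, 5, 8): truth gives 0; bid 8 gives 4 > 0. Violating.
Others bid (5, 5, 7, 5): truth gives 0; bid 7 gives 5 > 0. Violating.
Others bid (5, 5, 5, 12): truth gives 0; no alternative beats it.
Others bid (5, 5, 7, 12): truth gives 0; no alternative beats it.
(Checking all 256 profiles: 118 have a profitable deviation, 138 do not.)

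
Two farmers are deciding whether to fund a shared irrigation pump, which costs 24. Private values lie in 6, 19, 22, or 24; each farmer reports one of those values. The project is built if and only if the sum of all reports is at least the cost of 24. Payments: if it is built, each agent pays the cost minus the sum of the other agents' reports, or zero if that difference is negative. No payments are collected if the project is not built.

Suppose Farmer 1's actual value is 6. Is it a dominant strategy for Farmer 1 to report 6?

Yes

Check each profile of the others' reports and compare truth against every alternative report.
Others report (6): truth gives 0, best alternative gives -12.
Others report (24): truth gives 6, best alternative gives 6.
Others report (22): truth gives 4, best alternative gives 4.
Others report (19): truth gives 1, best alternative gives 1.
In every case the truthful report is at least as good as any alternative, so it is a dominant strategy.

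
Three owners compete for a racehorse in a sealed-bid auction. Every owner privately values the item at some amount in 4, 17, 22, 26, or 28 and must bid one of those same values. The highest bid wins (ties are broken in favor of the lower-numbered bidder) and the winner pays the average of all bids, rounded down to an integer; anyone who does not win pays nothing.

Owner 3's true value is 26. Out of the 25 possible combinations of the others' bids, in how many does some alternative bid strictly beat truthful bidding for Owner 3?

10

Others bid (4, 4): truth gives 15; bid 17 gives 18 > 15. Violating.
Others bid (4, 17): truth gives 11; bid 22 gives 12 > 11. Violating.
Others bid (4, 26): truth gives 0; bid 28 gives 7 > 0. Violating.
Others bid (17, 4): truth gives 11; bid 22 gives 12 > 11. Violating.
Others bid (4, 22): truth gives 9; no alternative beats it.
Others bid (4, 28): truth gives 0; no alternative beats it.
(Checking all 25 profiles: 10 have a profitable deviation, 15 do not.)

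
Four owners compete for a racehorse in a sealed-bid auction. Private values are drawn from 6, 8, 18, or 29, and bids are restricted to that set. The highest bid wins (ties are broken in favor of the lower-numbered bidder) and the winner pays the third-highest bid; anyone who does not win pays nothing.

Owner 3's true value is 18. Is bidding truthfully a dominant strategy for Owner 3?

No

Consider the case where Owner 1 bids 6, Owner 2 bids 6 and Owner 4 bids 29.
Truthful bid 18: loses, pays 0, utility 0.
Bid 29 instead: wins, pays 6, utility 18 - 6 = 12.
Since 12 > 0, bidding 29 is strictly better here, so truthful bidding is not dominant.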